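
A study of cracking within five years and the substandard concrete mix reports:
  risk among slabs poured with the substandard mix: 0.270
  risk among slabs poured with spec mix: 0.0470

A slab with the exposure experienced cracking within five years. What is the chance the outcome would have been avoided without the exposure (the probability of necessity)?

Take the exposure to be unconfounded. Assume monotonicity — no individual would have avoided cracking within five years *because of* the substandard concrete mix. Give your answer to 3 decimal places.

Let p₁ = 0.27, p₀ = 0.047.
Under exogeneity and monotonicity, PN = (p₁ − p₀) / p₁.
PN = (0.27 − 0.047) / 0.27 = 0.223 / 0.27 ≈ 0.8259

PN ≈ 0.826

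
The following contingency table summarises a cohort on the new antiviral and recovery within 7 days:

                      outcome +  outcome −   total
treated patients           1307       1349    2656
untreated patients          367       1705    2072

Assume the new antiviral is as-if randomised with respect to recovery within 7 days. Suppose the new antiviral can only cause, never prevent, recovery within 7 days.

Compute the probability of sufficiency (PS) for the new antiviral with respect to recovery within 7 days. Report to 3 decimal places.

p₁ = P(outcome | exposed) = 1307/2656 = 0.49209
p₀ = P(outcome | unexposed) = 367/2072 = 0.17712
Under exogeneity and monotonicity, PS = (p₁ − p₀) / (1 − p₀).
PS = (0.49209 − 0.17712) / (1 − 0.17712) = 0.31497 / 0.82288 ≈ 0.3828

PS ≈ 0.383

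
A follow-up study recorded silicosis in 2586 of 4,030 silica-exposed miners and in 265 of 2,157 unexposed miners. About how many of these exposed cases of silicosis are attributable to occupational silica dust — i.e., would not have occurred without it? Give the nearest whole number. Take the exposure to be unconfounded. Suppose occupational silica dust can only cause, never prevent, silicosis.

p₁ = P(outcome | exposed) = 2586/4030 = 0.64169
p₀ = P(outcome | unexposed) = 265/2157 = 0.12286
PN = (p₁ − p₀)/p₁ = (0.64169 − 0.12286) / 0.64169 ≈ 0.80854.
Attributable cases ≈ PN × (exposed cases) = 0.80854 × 2586 ≈ 2090.89.

about 2091 cases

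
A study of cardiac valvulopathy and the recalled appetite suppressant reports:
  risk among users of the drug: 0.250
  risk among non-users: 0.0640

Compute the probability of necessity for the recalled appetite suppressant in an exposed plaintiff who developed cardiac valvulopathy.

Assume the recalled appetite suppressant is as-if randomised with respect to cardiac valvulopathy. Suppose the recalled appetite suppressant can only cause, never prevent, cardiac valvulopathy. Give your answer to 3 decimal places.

PN ≈ 0.744

Let p₁ = 0.25, p₀ = 0.064.
Under exogeneity and monotonicity, PN = (p₁ − p₀) / p₁.
PN = (0.25 − 0.064) / 0.25 = 0.186 / 0.25 ≈ 0.7440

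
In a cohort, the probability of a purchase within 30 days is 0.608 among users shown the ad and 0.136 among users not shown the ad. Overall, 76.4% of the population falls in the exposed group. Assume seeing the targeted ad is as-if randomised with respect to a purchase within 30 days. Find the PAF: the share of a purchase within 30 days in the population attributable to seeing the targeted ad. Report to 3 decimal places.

Let p₁ = 0.608, p₀ = 0.136.
Overall risk P(Y=1) = π·p₁ + (1−π)·p₀ = 0.764×0.608 + 0.236×0.136 = 0.49661.
Under exogeneity, PAF = [P(Y=1) − p₀] / P(Y=1).
PAF = (0.49661 − 0.136) / 0.49661 ≈ 0.7261

PAF ≈ 0.726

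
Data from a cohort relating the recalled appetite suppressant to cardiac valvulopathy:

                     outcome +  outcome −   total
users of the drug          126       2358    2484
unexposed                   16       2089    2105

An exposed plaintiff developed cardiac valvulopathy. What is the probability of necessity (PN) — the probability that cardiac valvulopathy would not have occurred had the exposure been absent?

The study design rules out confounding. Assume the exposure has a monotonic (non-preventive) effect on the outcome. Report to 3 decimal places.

PN ≈ 0.850

p₁ = P(outcome | exposed) = 126/2484 = 0.050725
p₀ = P(outcome | unexposed) = 16/2105 = 0.007601
Under exogeneity and monotonicity, PN = (p₁ − p₀)/p₁.
PN = (0.050725 − 0.007601) / 0.050725 ≈ 0.8502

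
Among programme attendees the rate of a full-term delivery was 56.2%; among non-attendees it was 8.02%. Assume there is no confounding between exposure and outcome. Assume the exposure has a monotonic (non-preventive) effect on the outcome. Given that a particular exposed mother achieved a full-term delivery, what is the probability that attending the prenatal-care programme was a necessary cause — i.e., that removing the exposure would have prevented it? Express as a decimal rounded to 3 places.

p₁ = 0.562, p₀ = 0.0802.
Under exogeneity and monotonicity, PN = (p₁ − p₀) / p₁.
PN = (0.562 − 0.0802) / 0.562 = 0.4818 / 0.562 ≈ 0.8573

PN ≈ 0.857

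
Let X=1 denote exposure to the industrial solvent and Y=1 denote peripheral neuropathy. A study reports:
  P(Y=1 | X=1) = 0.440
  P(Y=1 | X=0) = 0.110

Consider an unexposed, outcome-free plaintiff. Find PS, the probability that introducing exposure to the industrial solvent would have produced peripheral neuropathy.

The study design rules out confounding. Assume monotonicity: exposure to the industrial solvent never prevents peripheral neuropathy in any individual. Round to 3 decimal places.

PS ≈ 0.371

Let p₁ = 0.44, p₀ = 0.11.
Under exogeneity and monotonicity, PS = (p₁ − p₀) / (1 − p₀).
PS = (0.44 − 0.11) / (1 − 0.11) = 0.33 / 0.89 ≈ 0.3708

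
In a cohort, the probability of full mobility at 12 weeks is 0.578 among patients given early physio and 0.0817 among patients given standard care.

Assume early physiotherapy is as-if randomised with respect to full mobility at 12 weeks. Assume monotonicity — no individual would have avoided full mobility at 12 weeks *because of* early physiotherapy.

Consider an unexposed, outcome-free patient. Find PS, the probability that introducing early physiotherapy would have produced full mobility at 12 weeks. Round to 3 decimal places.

Let p₁ = 0.578, p₀ = 0.0817.
Under exogeneity and monotonicity, PS = (p₁ − p₀) / (1 − p₀).
PS = (0.578 − 0.0817) / (1 − 0.0817) = 0.4963 / 0.9183 ≈ 0.5405

PS ≈ 0.540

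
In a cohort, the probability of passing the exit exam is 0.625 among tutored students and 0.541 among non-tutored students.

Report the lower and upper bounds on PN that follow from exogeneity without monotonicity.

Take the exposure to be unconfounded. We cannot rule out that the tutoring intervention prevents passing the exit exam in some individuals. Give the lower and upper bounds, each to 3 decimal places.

Let p₁ = 0.625, p₀ = 0.541.
Under exogeneity alone the bounds on PN are max{0,(p₁−p₀)/p₁} ≤ PN ≤ min{1,(1−p₀)/p₁}.
  lower = (p₁ − p₀)/p₁ = 0.084 / 0.625 ≈ 0.1344
  upper = min{1, (1 − p₀)/p₁} = 0.459 / 0.625 ≈ 0.7344

0.134 ≤ PN ≤ 0.734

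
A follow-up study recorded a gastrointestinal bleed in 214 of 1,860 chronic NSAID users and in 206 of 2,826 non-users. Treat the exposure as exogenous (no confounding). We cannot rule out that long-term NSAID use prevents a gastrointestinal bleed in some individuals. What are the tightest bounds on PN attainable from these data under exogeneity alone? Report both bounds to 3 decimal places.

0.366 ≤ PN ≤ 1.000

p₁ = P(outcome | exposed) = 214/1860 = 0.11505
p₀ = P(outcome | unexposed) = 206/2826 = 0.072895
Under exogeneity alone the bounds on PN are max{0,(p₁−p₀)/p₁} ≤ PN ≤ min{1,(1−p₀)/p₁}.
  lower = (p₁ − p₀)/p₁ = 0.042159 / 0.11505 ≈ 0.3664
  upper = min{1, (1 − p₀)/p₁} = 0.92711 / 0.11505 ≈ 8.0580 → capped at 1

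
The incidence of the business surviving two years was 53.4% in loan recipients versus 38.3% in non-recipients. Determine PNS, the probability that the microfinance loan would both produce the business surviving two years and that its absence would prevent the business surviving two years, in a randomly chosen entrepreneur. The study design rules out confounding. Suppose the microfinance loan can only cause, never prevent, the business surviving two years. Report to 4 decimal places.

p₁ = 0.534, p₀ = 0.383.
Under exogeneity and monotonicity, PNS = p₁ − p₀.
PNS = 0.534 − 0.383 = 0.151

PNS ≈ 0.1510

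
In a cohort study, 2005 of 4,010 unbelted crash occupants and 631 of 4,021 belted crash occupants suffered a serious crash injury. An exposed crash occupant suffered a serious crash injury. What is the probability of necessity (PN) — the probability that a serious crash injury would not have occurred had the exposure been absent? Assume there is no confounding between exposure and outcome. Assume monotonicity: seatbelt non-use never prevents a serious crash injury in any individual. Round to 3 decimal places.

p₁ = P(outcome | exposed) = 2005/4010 = 0.5
p₀ = P(outcome | unexposed) = 631/4021 = 0.15693
Under exogeneity and monotonicity, PN = (p₁ − p₀) / p₁.
PN = (0.5 − 0.15693) / 0.5 = 0.34307 / 0.5 ≈ 0.6861

PN ≈ 0.686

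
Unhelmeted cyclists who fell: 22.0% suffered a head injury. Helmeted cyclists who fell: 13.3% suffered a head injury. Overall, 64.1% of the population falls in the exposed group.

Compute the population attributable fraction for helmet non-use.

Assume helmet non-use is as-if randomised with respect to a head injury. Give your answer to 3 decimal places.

p₁ = 0.22, p₀ = 0.133.
Overall risk P(Y=1) = π·p₁ + (1−π)·p₀ = 0.641×0.22 + 0.359×0.133 = 0.18877.
Under exogeneity, PAF = [P(Y=1) − p₀] / P(Y=1).
PAF = (0.18877 − 0.133) / 0.18877 ≈ 0.2954

PAF ≈ 0.295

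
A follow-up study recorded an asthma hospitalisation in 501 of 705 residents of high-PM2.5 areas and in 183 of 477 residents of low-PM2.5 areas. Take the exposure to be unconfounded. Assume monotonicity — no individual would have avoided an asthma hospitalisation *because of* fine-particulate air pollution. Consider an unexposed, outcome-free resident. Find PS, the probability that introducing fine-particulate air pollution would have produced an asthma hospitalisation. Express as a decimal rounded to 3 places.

PS ≈ 0.531

p₁ = P(outcome | exposed) = 501/705 = 0.71064
p₀ = P(outcome | unexposed) = 183/477 = 0.38365
Under exogeneity and monotonicity, PS = (p₁ − p₀) / (1 − p₀).
PS = (0.71064 − 0.38365) / (1 − 0.38365) = 0.32699 / 0.61635 ≈ 0.5305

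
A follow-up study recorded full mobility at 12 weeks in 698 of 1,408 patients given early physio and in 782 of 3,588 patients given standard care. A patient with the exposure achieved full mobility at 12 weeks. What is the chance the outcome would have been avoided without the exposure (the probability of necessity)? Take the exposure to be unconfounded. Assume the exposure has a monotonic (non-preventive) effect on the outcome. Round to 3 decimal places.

p₁ = P(outcome | exposed) = 698/1408 = 0.49574
p₀ = P(outcome | unexposed) = 782/3588 = 0.21795
Under exogeneity and monotonicity, PN = (p₁ − p₀) / p₁.
PN = (0.49574 − 0.21795) / 0.49574 = 0.27779 / 0.49574 ≈ 0.5604

PN ≈ 0.560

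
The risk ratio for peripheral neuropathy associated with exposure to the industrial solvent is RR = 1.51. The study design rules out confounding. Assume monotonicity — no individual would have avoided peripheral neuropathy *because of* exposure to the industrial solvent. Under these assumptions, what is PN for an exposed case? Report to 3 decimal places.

PN ≈ 0.338

Under exogeneity and monotonicity, PN = (RR − 1) / RR = 1 − 1/RR.
PN = (1.51 − 1) / 1.51 = 0.51 / 1.51 ≈ 0.3377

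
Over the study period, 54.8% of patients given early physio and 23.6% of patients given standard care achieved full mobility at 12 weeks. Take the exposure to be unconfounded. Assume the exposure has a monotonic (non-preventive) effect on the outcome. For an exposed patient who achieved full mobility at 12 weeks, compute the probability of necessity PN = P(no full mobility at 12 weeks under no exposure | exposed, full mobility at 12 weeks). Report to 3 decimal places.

p₁ = 0.548, p₀ = 0.236.
Under exogeneity and monotonicity, PN = (p₁ − p₀) / p₁.
PN = (0.548 − 0.236) / 0.548 = 0.312 / 0.548 ≈ 0.5693

PN ≈ 0.569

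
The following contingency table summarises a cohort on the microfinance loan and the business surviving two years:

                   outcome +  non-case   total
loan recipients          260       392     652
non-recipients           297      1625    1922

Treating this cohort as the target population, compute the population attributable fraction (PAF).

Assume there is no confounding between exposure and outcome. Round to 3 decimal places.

PAF ≈ 0.286

p₁ = P(outcome | exposed) = 260/652 = 0.39877
p₀ = P(outcome | unexposed) = 297/1922 = 0.15453
Exposure prevalence π = 652/2574 = 0.2533; overall risk P(Y=1) = 0.21639.
Under exogeneity, PAF = [P(Y=1) − p₀]/P(Y=1).
PAF = (0.21639 − 0.15453) / 0.21639 ≈ 0.2859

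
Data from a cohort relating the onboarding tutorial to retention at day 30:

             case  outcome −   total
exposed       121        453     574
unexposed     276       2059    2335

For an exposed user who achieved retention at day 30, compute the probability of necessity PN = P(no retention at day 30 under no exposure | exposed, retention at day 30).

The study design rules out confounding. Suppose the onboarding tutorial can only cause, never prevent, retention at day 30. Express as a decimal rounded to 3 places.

p₁ = P(outcome | exposed) = 121/574 = 0.2108
p₀ = P(outcome | unexposed) = 276/2335 = 0.1182
Under exogeneity and monotonicity, PN = (p₁ − p₀) / p₁.
PN = (0.2108 − 0.1182) / 0.2108 = 0.0926 / 0.2108 ≈ 0.4393

PN ≈ 0.439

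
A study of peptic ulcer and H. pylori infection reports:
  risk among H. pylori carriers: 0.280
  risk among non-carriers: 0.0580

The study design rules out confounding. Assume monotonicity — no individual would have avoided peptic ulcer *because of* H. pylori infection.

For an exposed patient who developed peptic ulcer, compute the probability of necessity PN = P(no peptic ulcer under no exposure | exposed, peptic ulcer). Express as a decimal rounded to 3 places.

PN ≈ 0.793

Let p₁ = 0.28, p₀ = 0.058.
Under exogeneity and monotonicity, PN = (p₁ − p₀) / p₁.
PN = (0.28 − 0.058) / 0.28 = 0.222 / 0.28 ≈ 0.7929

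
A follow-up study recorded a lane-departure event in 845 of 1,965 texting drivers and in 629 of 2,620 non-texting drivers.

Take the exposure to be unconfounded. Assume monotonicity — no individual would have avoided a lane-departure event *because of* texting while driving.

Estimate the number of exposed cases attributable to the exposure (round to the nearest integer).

p₁ = P(outcome | exposed) = 845/1965 = 0.43003
p₀ = P(outcome | unexposed) = 629/2620 = 0.24008
PN = (p₁ − p₀)/p₁ = (0.43003 − 0.24008) / 0.43003 ≈ 0.44172.
Attributable cases ≈ PN × (exposed cases) = 0.44172 × 845 ≈ 373.25.

about 373 cases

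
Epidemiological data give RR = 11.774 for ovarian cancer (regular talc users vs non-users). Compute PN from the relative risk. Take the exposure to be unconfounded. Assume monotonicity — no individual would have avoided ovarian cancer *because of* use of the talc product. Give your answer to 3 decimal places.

Under exogeneity and monotonicity, PN = (RR − 1) / RR = 1 − 1/RR.
PN = (11.774 − 1) / 11.774 = 10.77 / 11.774 ≈ 0.9151

PN ≈ 0.915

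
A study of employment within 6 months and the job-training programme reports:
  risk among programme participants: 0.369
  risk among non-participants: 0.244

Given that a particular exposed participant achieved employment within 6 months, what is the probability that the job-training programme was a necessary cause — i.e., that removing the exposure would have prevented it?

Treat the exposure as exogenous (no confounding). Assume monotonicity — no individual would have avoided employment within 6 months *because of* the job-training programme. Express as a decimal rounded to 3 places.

PN ≈ 0.339

Let p₁ = 0.369, p₀ = 0.244.
Under exogeneity and monotonicity, PN = (p₁ − p₀) / p₁.
PN = (0.369 − 0.244) / 0.369 = 0.125 / 0.369 ≈ 0.3388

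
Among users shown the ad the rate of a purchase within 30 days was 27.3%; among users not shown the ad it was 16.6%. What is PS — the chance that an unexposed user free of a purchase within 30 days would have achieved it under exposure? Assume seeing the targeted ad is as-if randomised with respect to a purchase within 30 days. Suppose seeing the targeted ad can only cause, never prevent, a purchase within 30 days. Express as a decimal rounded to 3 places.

p₁ = 0.273, p₀ = 0.166.
Under exogeneity and monotonicity, PS = (p₁ − p₀) / (1 − p₀).
PS = (0.273 − 0.166) / (1 − 0.166) = 0.107 / 0.834 ≈ 0.1283

PS ≈ 0.128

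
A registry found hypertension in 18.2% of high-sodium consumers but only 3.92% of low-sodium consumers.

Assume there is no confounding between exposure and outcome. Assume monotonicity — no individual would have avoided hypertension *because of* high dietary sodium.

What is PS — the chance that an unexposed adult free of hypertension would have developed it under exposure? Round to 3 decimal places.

PS ≈ 0.149

p₁ = 0.182, p₀ = 0.0392.
Under exogeneity and monotonicity, PS = (p₁ − p₀) / (1 − p₀).
PS = (0.182 − 0.0392) / (1 − 0.0392) = 0.1428 / 0.9608 ≈ 0.1486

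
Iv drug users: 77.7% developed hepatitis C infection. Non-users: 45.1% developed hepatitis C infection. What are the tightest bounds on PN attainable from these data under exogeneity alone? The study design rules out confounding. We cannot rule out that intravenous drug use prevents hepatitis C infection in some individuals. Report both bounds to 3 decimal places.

0.420 ≤ PN ≤ 0.707

p₁ = 0.777, p₀ = 0.451.
Under exogeneity alone the bounds on PN are max{0,(p₁−p₀)/p₁} ≤ PN ≤ min{1,(1−p₀)/p₁}.
  lower = (p₁ − p₀)/p₁ = 0.326 / 0.777 ≈ 0.4196
  upper = min{1, (1 − p₀)/p₁} = 0.549 / 0.777 ≈ 0.7066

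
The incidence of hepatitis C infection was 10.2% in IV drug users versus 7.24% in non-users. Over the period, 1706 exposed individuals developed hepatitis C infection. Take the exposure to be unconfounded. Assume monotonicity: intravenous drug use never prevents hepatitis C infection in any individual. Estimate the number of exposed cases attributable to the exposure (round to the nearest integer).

p₁ = 0.102, p₀ = 0.0724.
PN = (p₁ − p₀)/p₁ = (0.102 − 0.0724) / 0.102 ≈ 0.29020.
Attributable cases ≈ PN × (exposed cases) = 0.29020 × 1706 ≈ 495.07.

about 495 cases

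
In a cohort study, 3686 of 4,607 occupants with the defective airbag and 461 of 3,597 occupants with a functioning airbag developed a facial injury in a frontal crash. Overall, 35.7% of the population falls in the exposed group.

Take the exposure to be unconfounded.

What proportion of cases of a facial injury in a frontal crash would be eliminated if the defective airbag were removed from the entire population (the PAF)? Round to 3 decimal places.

PAF ≈ 0.652

p₁ = P(outcome | exposed) = 3686/4607 = 0.80009
p₀ = P(outcome | unexposed) = 461/3597 = 0.12816
Overall risk P(Y=1) = π·p₁ + (1−π)·p₀ = 0.357×0.80009 + 0.643×0.12816 = 0.36804.
Under exogeneity, PAF = [P(Y=1) − p₀] / P(Y=1).
PAF = (0.36804 − 0.12816) / 0.36804 ≈ 0.6518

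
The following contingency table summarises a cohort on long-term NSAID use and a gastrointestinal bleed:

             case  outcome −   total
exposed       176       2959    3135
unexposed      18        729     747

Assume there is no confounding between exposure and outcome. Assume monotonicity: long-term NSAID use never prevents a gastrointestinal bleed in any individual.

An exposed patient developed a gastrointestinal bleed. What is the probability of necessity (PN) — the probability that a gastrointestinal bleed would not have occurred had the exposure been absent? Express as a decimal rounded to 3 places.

PN ≈ 0.571

p₁ = P(outcome | exposed) = 176/3135 = 0.05614
p₀ = P(outcome | unexposed) = 18/747 = 0.024096
Under exogeneity and monotonicity, PN = (p₁ − p₀)/p₁.
PN = (0.05614 − 0.024096) / 0.05614 ≈ 0.5708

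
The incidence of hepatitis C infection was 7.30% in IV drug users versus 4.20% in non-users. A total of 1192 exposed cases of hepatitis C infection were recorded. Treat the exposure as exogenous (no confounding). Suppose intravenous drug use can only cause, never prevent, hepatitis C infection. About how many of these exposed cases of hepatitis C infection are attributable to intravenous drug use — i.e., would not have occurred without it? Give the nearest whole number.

p₁ = 0.073, p₀ = 0.042.
PN = (p₁ − p₀)/p₁ = (0.073 − 0.042) / 0.073 ≈ 0.42466.
Attributable cases ≈ PN × (exposed cases) = 0.42466 × 1192 ≈ 506.19.

about 506 cases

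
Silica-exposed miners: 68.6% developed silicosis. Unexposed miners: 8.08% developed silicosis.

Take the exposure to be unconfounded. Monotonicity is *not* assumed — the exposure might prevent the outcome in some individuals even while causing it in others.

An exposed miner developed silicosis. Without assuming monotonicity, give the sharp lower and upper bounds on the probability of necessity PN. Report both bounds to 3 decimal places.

0.882 ≤ PN ≤ 1.000

p₁ = 0.686, p₀ = 0.0808.
Under exogeneity alone the bounds on PN are max{0,(p₁−p₀)/p₁} ≤ PN ≤ min{1,(1−p₀)/p₁}.
  lower = (p₁ − p₀)/p₁ = 0.6052 / 0.686 ≈ 0.8822
  upper = min{1, (1 − p₀)/p₁} = 0.9192 / 0.686 ≈ 1.3399 → capped at 1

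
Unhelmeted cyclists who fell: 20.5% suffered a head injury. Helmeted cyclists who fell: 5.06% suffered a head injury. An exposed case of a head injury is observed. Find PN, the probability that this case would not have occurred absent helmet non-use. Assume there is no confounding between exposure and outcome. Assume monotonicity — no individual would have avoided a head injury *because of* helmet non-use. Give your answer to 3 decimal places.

p₁ = 0.205, p₀ = 0.0506.
Under exogeneity and monotonicity, PN = (p₁ − p₀) / p₁.
PN = (0.205 − 0.0506) / 0.205 = 0.1544 / 0.205 ≈ 0.7532

PN ≈ 0.753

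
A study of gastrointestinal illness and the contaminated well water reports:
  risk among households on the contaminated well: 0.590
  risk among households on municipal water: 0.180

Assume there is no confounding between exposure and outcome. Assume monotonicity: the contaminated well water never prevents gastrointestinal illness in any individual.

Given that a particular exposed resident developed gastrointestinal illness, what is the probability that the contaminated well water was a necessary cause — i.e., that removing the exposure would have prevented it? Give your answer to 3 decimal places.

PN ≈ 0.695

Let p₁ = 0.59, p₀ = 0.18.
Under exogeneity and monotonicity, PN = (p₁ − p₀) / p₁.
PN = (0.59 − 0.18) / 0.59 = 0.41 / 0.59 ≈ 0.6949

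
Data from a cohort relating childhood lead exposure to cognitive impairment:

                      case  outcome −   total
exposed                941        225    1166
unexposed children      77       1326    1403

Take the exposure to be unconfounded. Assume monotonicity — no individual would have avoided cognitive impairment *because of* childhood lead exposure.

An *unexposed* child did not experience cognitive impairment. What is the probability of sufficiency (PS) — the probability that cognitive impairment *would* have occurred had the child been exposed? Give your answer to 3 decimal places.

PS ≈ 0.796

p₁ = P(outcome | exposed) = 941/1166 = 0.80703
p₀ = P(outcome | unexposed) = 77/1403 = 0.054882
Under exogeneity and monotonicity, PS = (p₁ − p₀)/(1 − p₀).
PS = (0.80703 − 0.054882) / 0.94512 ≈ 0.7958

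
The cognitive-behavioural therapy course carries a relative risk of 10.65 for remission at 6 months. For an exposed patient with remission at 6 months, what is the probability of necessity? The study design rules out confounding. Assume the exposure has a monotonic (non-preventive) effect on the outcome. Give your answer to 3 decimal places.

PN ≈ 0.906

Under exogeneity and monotonicity, PN = (RR − 1) / RR = 1 − 1/RR.
PN = (10.65 − 1) / 10.65 = 9.65 / 10.65 ≈ 0.9061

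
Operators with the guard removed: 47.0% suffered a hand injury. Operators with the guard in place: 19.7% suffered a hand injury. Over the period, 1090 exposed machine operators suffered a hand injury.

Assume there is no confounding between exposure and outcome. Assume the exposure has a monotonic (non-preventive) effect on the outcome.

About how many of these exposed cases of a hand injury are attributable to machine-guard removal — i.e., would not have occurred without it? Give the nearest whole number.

about 633 cases

p₁ = 0.47, p₀ = 0.197.
PN = (p₁ − p₀)/p₁ = (0.47 − 0.197) / 0.47 ≈ 0.58085.
Attributable cases ≈ PN × (exposed cases) = 0.58085 × 1090 ≈ 633.13.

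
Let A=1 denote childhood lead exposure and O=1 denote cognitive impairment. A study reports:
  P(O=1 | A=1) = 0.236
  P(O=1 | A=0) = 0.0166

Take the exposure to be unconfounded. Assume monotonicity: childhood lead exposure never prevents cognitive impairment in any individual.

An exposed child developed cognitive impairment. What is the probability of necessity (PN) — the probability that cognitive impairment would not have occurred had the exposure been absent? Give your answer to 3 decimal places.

PN ≈ 0.930

Let p₁ = 0.236, p₀ = 0.0166.
Under exogeneity and monotonicity, PN = (p₁ − p₀) / p₁.
PN = (0.236 − 0.0166) / 0.236 = 0.2194 / 0.236 ≈ 0.9297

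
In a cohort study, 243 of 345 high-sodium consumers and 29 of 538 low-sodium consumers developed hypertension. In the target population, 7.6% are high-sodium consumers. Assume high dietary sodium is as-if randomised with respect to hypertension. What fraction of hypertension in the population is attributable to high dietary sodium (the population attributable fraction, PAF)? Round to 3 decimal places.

p₁ = P(outcome | exposed) = 243/345 = 0.70435
p₀ = P(outcome | unexposed) = 29/538 = 0.053903
Overall risk P(Y=1) = π·p₁ + (1−π)·p₀ = 0.076×0.70435 + 0.924×0.053903 = 0.10334.
Under exogeneity, PAF = [P(Y=1) − p₀] / P(Y=1).
PAF = (0.10334 − 0.053903) / 0.10334 ≈ 0.4784

PAF ≈ 0.478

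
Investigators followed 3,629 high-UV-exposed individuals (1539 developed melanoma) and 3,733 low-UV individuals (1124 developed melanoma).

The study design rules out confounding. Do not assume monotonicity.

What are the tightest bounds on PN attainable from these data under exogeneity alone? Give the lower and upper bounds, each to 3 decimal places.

0.290 ≤ PN ≤ 1.000

p₁ = P(outcome | exposed) = 1539/3629 = 0.42408
p₀ = P(outcome | unexposed) = 1124/3733 = 0.3011
Under exogeneity alone the bounds on PN are max{0,(p₁−p₀)/p₁} ≤ PN ≤ min{1,(1−p₀)/p₁}.
  lower = (p₁ − p₀)/p₁ = 0.12299 / 0.42408 ≈ 0.2900
  upper = min{1, (1 − p₀)/p₁} = 0.6989 / 0.42408 ≈ 1.6480 → capped at 1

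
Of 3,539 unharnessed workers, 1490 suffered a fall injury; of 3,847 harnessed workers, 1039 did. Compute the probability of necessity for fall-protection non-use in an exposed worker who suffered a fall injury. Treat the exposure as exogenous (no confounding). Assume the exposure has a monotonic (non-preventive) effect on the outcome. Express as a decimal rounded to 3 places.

p₁ = P(outcome | exposed) = 1490/3539 = 0.42102
p₀ = P(outcome | unexposed) = 1039/3847 = 0.27008
Under exogeneity and monotonicity, PN = (p₁ − p₀) / p₁.
PN = (0.42102 − 0.27008) / 0.42102 = 0.15094 / 0.42102 ≈ 0.3585

PN ≈ 0.359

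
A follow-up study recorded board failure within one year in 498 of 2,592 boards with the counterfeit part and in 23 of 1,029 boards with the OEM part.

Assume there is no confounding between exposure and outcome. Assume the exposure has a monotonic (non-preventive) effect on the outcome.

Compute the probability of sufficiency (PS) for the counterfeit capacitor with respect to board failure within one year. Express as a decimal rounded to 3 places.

PS ≈ 0.174

p₁ = P(outcome | exposed) = 498/2592 = 0.19213
p₀ = P(outcome | unexposed) = 23/1029 = 0.022352
Under exogeneity and monotonicity, PS = (p₁ − p₀) / (1 − p₀).
PS = (0.19213 − 0.022352) / (1 − 0.022352) = 0.16978 / 0.97765 ≈ 0.1737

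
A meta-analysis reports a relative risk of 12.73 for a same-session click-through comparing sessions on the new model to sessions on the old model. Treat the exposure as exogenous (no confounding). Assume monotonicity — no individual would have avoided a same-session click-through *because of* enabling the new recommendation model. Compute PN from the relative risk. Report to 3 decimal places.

Under exogeneity and monotonicity, PN = (RR − 1) / RR = 1 − 1/RR.
PN = (12.73 − 1) / 12.73 = 11.73 / 12.73 ≈ 0.9214

PN ≈ 0.921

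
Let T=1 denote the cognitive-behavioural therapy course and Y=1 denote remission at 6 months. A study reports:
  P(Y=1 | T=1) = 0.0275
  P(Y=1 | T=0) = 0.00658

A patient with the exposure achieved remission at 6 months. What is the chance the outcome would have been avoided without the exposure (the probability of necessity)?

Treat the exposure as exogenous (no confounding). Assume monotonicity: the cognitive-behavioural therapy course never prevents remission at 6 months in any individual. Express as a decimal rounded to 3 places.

PN ≈ 0.761

Let p₁ = 0.0275, p₀ = 0.00658.
Under exogeneity and monotonicity, PN = (p₁ − p₀) / p₁.
PN = (0.0275 − 0.00658) / 0.0275 = 0.02092 / 0.0275 ≈ 0.7607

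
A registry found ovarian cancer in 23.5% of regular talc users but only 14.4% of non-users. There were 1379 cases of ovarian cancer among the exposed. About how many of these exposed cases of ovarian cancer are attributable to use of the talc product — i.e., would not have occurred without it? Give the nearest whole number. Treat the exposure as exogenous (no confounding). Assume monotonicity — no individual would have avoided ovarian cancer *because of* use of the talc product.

p₁ = 0.235, p₀ = 0.144.
PN = (p₁ − p₀)/p₁ = (0.235 − 0.144) / 0.235 ≈ 0.38723.
Attributable cases ≈ PN × (exposed cases) = 0.38723 × 1379 ≈ 534.00.

about 534 cases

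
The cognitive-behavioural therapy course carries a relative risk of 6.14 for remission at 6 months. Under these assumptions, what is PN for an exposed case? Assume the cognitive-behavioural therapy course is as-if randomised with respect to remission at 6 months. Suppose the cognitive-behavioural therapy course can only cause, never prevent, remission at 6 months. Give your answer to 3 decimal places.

Under exogeneity and monotonicity, PN = (RR − 1) / RR = 1 − 1/RR.
PN = (6.14 − 1) / 6.14 = 5.14 / 6.14 ≈ 0.8371

PN ≈ 0.837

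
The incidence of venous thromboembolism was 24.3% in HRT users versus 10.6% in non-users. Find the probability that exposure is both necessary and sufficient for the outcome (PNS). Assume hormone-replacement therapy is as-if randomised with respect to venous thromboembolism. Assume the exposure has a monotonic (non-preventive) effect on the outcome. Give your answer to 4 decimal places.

p₁ = 0.243, p₀ = 0.106.
Under exogeneity and monotonicity, PNS = p₁ − p₀.
PNS = 0.243 − 0.106 = 0.137

PNS ≈ 0.1370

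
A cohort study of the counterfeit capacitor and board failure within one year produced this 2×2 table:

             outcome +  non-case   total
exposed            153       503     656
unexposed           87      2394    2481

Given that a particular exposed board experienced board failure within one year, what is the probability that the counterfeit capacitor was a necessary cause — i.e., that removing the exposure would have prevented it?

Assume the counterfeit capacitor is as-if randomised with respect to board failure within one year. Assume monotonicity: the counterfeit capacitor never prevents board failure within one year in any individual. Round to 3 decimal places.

PN ≈ 0.850

p₁ = P(outcome | exposed) = 153/656 = 0.23323
p₀ = P(outcome | unexposed) = 87/2481 = 0.035067
Under exogeneity and monotonicity, PN = (p₁ − p₀) / p₁.
PN = (0.23323 − 0.035067) / 0.23323 = 0.19817 / 0.23323 ≈ 0.8496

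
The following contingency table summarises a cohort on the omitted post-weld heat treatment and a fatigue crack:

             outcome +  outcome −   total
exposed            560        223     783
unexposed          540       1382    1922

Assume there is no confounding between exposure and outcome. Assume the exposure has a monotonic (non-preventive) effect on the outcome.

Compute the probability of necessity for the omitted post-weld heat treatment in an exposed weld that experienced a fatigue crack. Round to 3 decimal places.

PN ≈ 0.607

p₁ = P(outcome | exposed) = 560/783 = 0.7152
p₀ = P(outcome | unexposed) = 540/1922 = 0.28096
Under exogeneity and monotonicity, PN = (p₁ − p₀)/p₁.
PN = (0.7152 − 0.28096) / 0.7152 ≈ 0.6072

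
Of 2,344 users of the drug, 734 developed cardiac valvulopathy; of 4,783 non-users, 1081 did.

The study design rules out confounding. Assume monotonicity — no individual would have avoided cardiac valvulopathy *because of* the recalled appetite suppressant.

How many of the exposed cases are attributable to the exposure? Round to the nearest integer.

about 204 cases

p₁ = P(outcome | exposed) = 734/2344 = 0.31314
p₀ = P(outcome | unexposed) = 1081/4783 = 0.22601
PN = (p₁ − p₀)/p₁ = (0.31314 − 0.22601) / 0.31314 ≈ 0.27825.
Attributable cases ≈ PN × (exposed cases) = 0.27825 × 734 ≈ 204.24.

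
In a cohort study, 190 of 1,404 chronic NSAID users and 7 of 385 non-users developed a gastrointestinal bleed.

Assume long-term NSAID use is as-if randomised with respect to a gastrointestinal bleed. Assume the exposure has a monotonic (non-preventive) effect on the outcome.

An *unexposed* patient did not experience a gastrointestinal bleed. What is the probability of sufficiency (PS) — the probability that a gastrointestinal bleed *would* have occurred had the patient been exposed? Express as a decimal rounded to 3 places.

p₁ = P(outcome | exposed) = 190/1404 = 0.13533
p₀ = P(outcome | unexposed) = 7/385 = 0.018182
Under exogeneity and monotonicity, PS = (p₁ − p₀) / (1 − p₀).
PS = (0.13533 − 0.018182) / (1 − 0.018182) = 0.11715 / 0.98182 ≈ 0.1193

PS ≈ 0.119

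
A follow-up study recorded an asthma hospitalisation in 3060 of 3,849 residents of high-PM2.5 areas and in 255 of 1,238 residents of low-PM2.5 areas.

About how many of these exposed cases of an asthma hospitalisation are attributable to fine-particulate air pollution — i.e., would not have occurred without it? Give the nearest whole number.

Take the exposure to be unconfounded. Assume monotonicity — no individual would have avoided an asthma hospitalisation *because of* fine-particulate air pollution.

about 2267 cases

p₁ = P(outcome | exposed) = 3060/3849 = 0.79501
p₀ = P(outcome | unexposed) = 255/1238 = 0.20598
PN = (p₁ − p₀)/p₁ = (0.79501 − 0.20598) / 0.79501 ≈ 0.74091.
Attributable cases ≈ PN × (exposed cases) = 0.74091 × 3060 ≈ 2267.19.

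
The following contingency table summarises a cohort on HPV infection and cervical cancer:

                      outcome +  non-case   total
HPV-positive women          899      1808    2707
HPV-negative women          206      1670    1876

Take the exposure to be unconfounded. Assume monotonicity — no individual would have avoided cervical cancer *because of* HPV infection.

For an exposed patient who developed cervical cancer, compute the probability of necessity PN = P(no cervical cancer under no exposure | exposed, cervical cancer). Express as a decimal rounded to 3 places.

p₁ = P(outcome | exposed) = 899/2707 = 0.3321
p₀ = P(outcome | unexposed) = 206/1876 = 0.10981
Under exogeneity and monotonicity, PN = (p₁ − p₀)/p₁.
PN = (0.3321 − 0.10981) / 0.3321 ≈ 0.6694

PN ≈ 0.669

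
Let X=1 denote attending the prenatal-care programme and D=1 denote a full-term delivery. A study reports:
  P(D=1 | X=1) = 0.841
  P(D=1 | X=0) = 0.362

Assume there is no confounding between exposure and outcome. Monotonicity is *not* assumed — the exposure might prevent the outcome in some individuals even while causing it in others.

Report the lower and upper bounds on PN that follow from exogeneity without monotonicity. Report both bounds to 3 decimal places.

0.570 ≤ PN ≤ 0.759

Let p₁ = 0.841, p₀ = 0.362.
Under exogeneity alone the bounds on PN are max{0,(p₁−p₀)/p₁} ≤ PN ≤ min{1,(1−p₀)/p₁}.
  lower = (p₁ − p₀)/p₁ = 0.479 / 0.841 ≈ 0.5696
  upper = min{1, (1 − p₀)/p₁} = 0.638 / 0.841 ≈ 0.7586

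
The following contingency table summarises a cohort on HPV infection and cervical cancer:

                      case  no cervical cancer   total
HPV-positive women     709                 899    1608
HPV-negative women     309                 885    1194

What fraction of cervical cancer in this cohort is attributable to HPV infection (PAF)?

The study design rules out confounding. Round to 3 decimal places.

p₁ = P(outcome | exposed) = 709/1608 = 0.44092
p₀ = P(outcome | unexposed) = 309/1194 = 0.25879
Exposure prevalence π = 1608/2802 = 0.57388; overall risk P(Y=1) = 0.36331.
Under exogeneity, PAF = [P(Y=1) − p₀]/P(Y=1).
PAF = (0.36331 − 0.25879) / 0.36331 ≈ 0.2877

PAF ≈ 0.288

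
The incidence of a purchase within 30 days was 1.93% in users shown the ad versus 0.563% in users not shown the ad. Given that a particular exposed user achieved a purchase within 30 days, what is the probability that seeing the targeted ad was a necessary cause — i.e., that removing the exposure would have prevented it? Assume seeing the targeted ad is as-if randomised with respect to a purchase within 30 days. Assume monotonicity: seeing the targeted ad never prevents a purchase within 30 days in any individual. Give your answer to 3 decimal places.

PN ≈ 0.708

p₁ = 0.0193, p₀ = 0.00563.
Under exogeneity and monotonicity, PN = (p₁ − p₀) / p₁.
PN = (0.0193 − 0.00563) / 0.0193 = 0.01367 / 0.0193 ≈ 0.7083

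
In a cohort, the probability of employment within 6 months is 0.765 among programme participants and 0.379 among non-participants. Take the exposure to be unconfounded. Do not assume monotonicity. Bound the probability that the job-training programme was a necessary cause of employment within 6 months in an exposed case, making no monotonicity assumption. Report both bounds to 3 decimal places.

Let p₁ = 0.765, p₀ = 0.379.
Under exogeneity alone the bounds on PN are max{0,(p₁−p₀)/p₁} ≤ PN ≤ min{1,(1−p₀)/p₁}.
  lower = (p₁ − p₀)/p₁ = 0.386 / 0.765 ≈ 0.5046
  upper = min{1, (1 − p₀)/p₁} = 0.621 / 0.765 ≈ 0.8118

0.505 ≤ PN ≤ 0.812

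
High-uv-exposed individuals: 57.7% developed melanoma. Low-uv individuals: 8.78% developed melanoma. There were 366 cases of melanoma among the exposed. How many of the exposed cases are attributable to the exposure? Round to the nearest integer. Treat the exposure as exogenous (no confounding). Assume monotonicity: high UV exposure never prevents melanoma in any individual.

about 310 cases

p₁ = 0.577, p₀ = 0.0878.
PN = (p₁ − p₀)/p₁ = (0.577 − 0.0878) / 0.577 ≈ 0.84783.
Attributable cases ≈ PN × (exposed cases) = 0.84783 × 366 ≈ 310.31.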